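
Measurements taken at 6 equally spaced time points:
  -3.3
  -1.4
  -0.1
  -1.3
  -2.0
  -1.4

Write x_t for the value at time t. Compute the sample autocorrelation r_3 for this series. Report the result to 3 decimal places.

-0.053

Mean x̄ = (-3.3 − 1.4 − 0.1 − 1.3 − 2.0 − 1.4)/6 = -1.5833
Deviations from mean: -1.7167, 0.1833, 1.4833, 0.2833, -0.4167, 0.1833
Numerator Σ_{t=1}^{3}(x_t−x̄)(x_{t+3}−x̄) = -0.2908
Denominator Σ(x_t−x̄)² = 5.4683
r_3 = -0.2908 / 5.4683 = -0.053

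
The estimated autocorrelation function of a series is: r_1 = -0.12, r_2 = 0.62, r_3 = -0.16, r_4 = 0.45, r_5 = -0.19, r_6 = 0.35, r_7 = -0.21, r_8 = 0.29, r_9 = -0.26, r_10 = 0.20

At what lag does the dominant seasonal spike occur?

The largest autocorrelation is r_2 = 0.62, with weaker echoes at lags 4 (0.45), 6 (0.35), 8 (0.29) and 10 (0.20); the remaining lags stay at or below -0.12.
The dominant spike at lag 2 indicates a seasonal period of 2.

2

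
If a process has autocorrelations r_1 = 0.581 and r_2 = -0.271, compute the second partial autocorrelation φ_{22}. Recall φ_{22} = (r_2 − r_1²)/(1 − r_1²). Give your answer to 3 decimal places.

φ_{22} = (r_2 − r_1²) / (1 − r_1²)
r_1² = (0.581)² = 0.337561
Numerator = -0.271 − 0.3376 = -0.6086; denominator = 1 − 0.3376 = 0.6624
φ_{22} = -0.6086 / 0.6624 = -0.919

-0.919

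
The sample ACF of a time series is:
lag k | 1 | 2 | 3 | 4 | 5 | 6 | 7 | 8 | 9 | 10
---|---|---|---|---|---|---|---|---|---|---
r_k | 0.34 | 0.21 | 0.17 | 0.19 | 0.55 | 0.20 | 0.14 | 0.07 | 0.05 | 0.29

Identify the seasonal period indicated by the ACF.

5

The largest autocorrelation is r_5 = 0.55; the remaining lags stay at or below 0.34. The elevated value at lag 1 (0.34), dropping to 0.21 at lag 2, reflects decaying short-term dependence rather than seasonality.
The dominant spike at lag 5 indicates a seasonal period of 5.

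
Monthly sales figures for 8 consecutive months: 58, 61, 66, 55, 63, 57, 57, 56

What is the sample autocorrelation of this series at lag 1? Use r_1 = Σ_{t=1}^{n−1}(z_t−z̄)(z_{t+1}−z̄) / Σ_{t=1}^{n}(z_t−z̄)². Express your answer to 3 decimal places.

-0.298

Mean z̄ = (58 + 61 + 66 + 55 + 63 + 57 + 57 + 56)/8 = 59.1250
Deviations from mean: -1.1250, 1.8750, 6.8750, -4.1250, 3.8750, -2.1250, -2.1250, -3.1250
Σ(z_t−z̄)(z_{t+1}−z̄) = (-2.1094) + (12.8906) + (-28.3594) + (-15.9844) + (-8.2344) + (4.5156) + (6.6406) = -30.6406
Denominator Σ(z_t−z̄)² = 102.8750
r_1 = -30.6406 / 102.8750 = -0.298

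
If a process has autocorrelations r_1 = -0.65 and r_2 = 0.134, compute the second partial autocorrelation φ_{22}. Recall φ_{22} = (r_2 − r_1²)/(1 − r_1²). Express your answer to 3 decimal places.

-0.500

φ_{22} = (r_2 − r_1²) / (1 − r_1²)
r_1² = (-0.65)² = 0.4225
Numerator = 0.134 − 0.4225 = -0.2885; denominator = 1 − 0.4225 = 0.5775
φ_{22} = -0.2885 / 0.5775 = -0.500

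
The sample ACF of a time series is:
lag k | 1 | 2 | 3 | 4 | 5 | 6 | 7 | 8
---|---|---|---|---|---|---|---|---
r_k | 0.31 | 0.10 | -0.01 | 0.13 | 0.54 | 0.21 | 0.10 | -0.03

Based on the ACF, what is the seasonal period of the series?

The largest autocorrelation is r_5 = 0.54; the remaining lags stay at or below 0.31. The elevated value at lag 1 (0.31), dropping to 0.10 at lag 2, reflects decaying short-term dependence rather than seasonality.
The dominant spike at lag 5 indicates a seasonal period of 5.

5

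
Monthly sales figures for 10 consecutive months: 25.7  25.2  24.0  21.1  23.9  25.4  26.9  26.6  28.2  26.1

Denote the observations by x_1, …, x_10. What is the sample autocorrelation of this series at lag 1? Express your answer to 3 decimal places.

Mean x̄ = (25.7 + 25.2 + 24.0 + 21.1 + 23.9 + 25.4 + 26.9 + 26.6 + 28.2 + 26.1)/10 = 25.3100
Numerator Σ_{t=1}^{9}(x_t−x̄)(x_{t+1}−x̄) = 19.6309
Denominator Σ(x_t−x̄)² = 34.7690
r_1 = 19.6309 / 34.7690 = 0.565

0.565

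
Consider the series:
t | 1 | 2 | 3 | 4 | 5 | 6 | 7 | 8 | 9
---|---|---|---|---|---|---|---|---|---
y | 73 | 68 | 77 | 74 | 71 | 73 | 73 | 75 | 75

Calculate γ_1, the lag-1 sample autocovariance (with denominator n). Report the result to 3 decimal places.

Mean ȳ = (73 + 68 + 77 + 74 + 71 + 73 + 73 + 75 + 75)/9 = 73.2222
Σ_{t=1}^{8}(y_t−ȳ)(y_{t+1}−ȳ) = -14.0494
γ_1 = -14.0494 / 9 = -1.561

-1.561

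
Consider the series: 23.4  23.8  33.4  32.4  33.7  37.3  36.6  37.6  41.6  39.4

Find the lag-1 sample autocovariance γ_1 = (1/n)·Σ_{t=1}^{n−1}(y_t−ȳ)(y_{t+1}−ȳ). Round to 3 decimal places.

Mean ȳ = (23.4 + 23.8 + 33.4 + 32.4 + 33.7 + 37.3 + 36.6 + 37.6 + 41.6 + 39.4)/10 = 33.9200
Σ_{t=1}^{9}(y_t−ȳ)(y_{t+1}−ȳ) = 201.3756
γ_1 = 201.3756 / 10 = 20.138

20.138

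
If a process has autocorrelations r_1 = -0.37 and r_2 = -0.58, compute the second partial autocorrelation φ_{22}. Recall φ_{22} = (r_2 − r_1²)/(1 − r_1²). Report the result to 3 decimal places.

φ_{22} = (r_2 − r_1²) / (1 − r_1²)
r_1² = (-0.37)² = 0.1369
Numerator = -0.58 − 0.1369 = -0.7169; denominator = 1 − 0.1369 = 0.8631
φ_{22} = -0.7169 / 0.8631 = -0.831

-0.831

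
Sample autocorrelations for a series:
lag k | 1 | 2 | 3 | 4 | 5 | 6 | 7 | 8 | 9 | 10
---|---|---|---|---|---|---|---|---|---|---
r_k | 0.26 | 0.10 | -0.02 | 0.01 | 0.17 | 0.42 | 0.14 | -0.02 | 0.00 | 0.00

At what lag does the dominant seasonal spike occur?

6

The largest autocorrelation is r_6 = 0.42; the remaining lags stay at or below 0.26. The elevated value at lag 1 (0.26), dropping to 0.10 at lag 2, reflects decaying short-term dependence rather than seasonality.
The dominant spike at lag 6 indicates a seasonal period of 6.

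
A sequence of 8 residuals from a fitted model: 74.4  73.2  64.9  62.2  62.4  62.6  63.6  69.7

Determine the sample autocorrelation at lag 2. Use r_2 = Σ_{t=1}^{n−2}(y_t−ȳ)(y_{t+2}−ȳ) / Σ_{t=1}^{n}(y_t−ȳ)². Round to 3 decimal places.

-0.095

Mean ȳ = (74.4 + 73.2 + 64.9 + 62.2 + 62.4 + 62.6 + 63.6 + 69.7)/8 = 66.6250
Deviations from mean: 7.7750, 6.5750, -1.7250, -4.4250, -4.2250, -4.0250, -3.0250, 3.0750
Σ(y_t−ȳ)(y_{t+2}−ȳ) = (-13.4119) + (-29.0944) + (7.2881) + (17.8106) + (12.7806) + (-12.3769) = -17.0038
Denominator Σ(y_t−ȳ)² = 178.8950
r_2 = -17.0038 / 178.8950 = -0.095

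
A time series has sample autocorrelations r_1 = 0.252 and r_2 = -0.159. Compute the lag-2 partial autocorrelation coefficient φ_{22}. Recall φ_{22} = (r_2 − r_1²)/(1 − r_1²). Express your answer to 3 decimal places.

-0.238

φ_{22} = (r_2 − r_1²) / (1 − r_1²)
r_1² = (0.252)² = 0.063504
Numerator = -0.159 − 0.0635 = -0.2225; denominator = 1 − 0.0635 = 0.9365
φ_{22} = -0.2225 / 0.9365 = -0.238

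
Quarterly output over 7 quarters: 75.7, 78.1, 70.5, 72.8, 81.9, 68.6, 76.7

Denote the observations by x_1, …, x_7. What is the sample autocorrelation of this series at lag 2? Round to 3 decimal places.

Mean x̄ = (75.7 + 78.1 + 70.5 + 72.8 + 81.9 + 68.6 + 76.7)/7 = 74.9000
Deviations from mean: 0.8000, 3.2000, -4.4000, -2.1000, 7.0000, -6.3000, 1.8000
Σ(x_t−x̄)(x_{t+2}−x̄) = (-3.5200) + (-6.7200) + (-30.8000) + (13.2300) + (12.6000) = -15.2100
Denominator Σ(x_t−x̄)² = 126.5800
r_2 = -15.2100 / 126.5800 = -0.120

-0.120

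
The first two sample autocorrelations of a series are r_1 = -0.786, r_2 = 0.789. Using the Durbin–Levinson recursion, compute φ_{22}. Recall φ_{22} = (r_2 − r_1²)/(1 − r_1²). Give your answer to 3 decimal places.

0.448

φ_{22} = (r_2 − r_1²) / (1 − r_1²)
r_1² = (-0.786)² = 0.617796
Numerator = 0.789 − 0.6178 = 0.1712; denominator = 1 − 0.6178 = 0.3822
φ_{22} = 0.1712 / 0.3822 = 0.448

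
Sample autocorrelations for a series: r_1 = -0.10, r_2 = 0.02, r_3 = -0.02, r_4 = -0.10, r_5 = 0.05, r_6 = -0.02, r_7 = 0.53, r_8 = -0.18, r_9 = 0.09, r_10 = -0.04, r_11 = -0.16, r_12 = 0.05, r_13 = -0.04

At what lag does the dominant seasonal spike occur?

The largest autocorrelation is r_7 = 0.53; the remaining lags stay at or below 0.09.
The dominant spike at lag 7 indicates a seasonal period of 7.

7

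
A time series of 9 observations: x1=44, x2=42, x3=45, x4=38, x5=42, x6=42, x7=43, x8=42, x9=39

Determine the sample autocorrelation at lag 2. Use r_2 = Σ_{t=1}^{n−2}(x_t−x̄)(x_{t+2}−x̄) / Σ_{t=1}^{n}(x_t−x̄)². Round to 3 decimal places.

Mean x̄ = (44 + 42 + 45 + 38 + 42 + 42 + 43 + 42 + 39)/9 = 41.8889
Numerator Σ_{t=1}^{7}(x_t−x̄)(x_{t+2}−x̄) = 2.9753
Denominator Σ(x_t−x̄)² = 38.8889
r_2 = 2.9753 / 38.8889 = 0.077

0.077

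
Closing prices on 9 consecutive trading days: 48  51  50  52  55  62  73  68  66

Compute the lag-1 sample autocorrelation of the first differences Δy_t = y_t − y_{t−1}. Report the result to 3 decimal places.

First differences Δy: 3, -1, 2, 3, 7, 11, -5, -2
Mean of differences = 2.2500
Numerator Σ(Δy_t−Δȳ)(Δy_{t+1}−Δȳ) = 10.6875
Denominator Σ(Δy_t−Δȳ)² = 181.5000
r_1(Δy) = 10.6875 / 181.5000 = 0.059

0.059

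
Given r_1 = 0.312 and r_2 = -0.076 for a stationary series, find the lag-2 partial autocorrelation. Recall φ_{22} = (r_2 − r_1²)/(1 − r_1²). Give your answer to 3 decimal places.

-0.192

φ_{22} = (r_2 − r_1²) / (1 − r_1²)
r_1² = (0.312)² = 0.097344
Numerator = -0.076 − 0.0973 = -0.1733; denominator = 1 − 0.0973 = 0.9027
φ_{22} = -0.1733 / 0.9027 = -0.192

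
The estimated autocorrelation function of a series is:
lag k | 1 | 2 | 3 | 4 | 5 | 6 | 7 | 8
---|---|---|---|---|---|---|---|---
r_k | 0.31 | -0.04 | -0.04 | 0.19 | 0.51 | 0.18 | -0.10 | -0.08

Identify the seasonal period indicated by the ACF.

The largest autocorrelation is r_5 = 0.51; the remaining lags stay at or below 0.31.
The dominant spike at lag 5 indicates a seasonal period of 5.

5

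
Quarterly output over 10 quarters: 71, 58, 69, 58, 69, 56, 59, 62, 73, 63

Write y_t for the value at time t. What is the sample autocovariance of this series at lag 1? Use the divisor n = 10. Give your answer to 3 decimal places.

-15.064

Mean ȳ = (71 + 58 + 69 + 58 + 69 + 56 + 59 + 62 + 73 + 63)/10 = 63.8000
Σ_{t=1}^{9}(y_t−ȳ)(y_{t+1}−ȳ) = -150.6400
γ_1 = -150.6400 / 10 = -15.064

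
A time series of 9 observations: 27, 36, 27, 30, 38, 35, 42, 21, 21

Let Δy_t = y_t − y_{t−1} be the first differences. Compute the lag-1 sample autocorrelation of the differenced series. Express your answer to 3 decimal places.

First differences Δy: 9, -9, 3, 8, -3, 7, -21, 0
Mean of differences = -0.7500
Numerator Σ(Δy_t−Δȳ)(Δy_{t+1}−Δȳ) = -287.8125
Denominator Σ(Δy_t−Δȳ)² = 729.5000
r_1(Δy) = -287.8125 / 729.5000 = -0.395

-0.395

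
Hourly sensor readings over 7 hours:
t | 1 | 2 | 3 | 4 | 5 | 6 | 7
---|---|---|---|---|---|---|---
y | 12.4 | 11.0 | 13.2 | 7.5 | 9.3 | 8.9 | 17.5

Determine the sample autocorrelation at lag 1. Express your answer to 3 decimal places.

Mean ȳ = (12.4 + 11.0 + 13.2 + 7.5 + 9.3 + 8.9 + 17.5)/7 = 11.4000
Deviations from mean: 1.0000, -0.4000, 1.8000, -3.9000, -2.1000, -2.5000, 6.1000
Σ(y_t−ȳ)(y_{t+1}−ȳ) = (-0.4000) + (-0.7200) + (-7.0200) + (8.1900) + (5.2500) + (-15.2500) = -9.9500
Denominator Σ(y_t−ȳ)² = 67.4800
r_1 = -9.9500 / 67.4800 = -0.147

-0.147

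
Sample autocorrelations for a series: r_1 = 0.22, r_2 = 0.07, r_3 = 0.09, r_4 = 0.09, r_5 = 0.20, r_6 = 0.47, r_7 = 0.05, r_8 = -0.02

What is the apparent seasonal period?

The largest autocorrelation is r_6 = 0.47; the remaining lags stay at or below 0.22. The elevated value at lag 1 (0.22), dropping to 0.07 at lag 2, reflects decaying short-term dependence rather than seasonality.
The dominant spike at lag 6 indicates a seasonal period of 6.

6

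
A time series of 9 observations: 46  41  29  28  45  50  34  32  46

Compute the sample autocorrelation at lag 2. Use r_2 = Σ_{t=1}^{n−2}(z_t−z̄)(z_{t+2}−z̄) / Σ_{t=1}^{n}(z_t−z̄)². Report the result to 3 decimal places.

Mean z̄ = (46 + 41 + 29 + 28 + 45 + 50 + 34 + 32 + 46)/9 = 39.0000
Σ(z_t−z̄)(z_{t+2}−z̄) = (-70.0000) + (-22.0000) + (-60.0000) + (-121.0000) + (-30.0000) + (-77.0000) + (-35.0000) = -415.0000
Denominator Σ(z_t−z̄)² = 554.0000
r_2 = -415.0000 / 554.0000 = -0.749

-0.749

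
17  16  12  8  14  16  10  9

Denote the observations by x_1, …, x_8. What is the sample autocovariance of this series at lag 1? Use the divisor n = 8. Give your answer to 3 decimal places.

1.805

Mean x̄ = (17 + 16 + 12 + 8 + 14 + 16 + 10 + 9)/8 = 12.7500
Deviations: 4.2500, 3.2500, -0.7500, -4.7500, 1.2500, 3.2500, -2.7500, -3.7500
Σ_{t=1}^{7}(x_t−x̄)(x_{t+1}−x̄) = 14.4375
γ_1 = 14.4375 / 8 = 1.805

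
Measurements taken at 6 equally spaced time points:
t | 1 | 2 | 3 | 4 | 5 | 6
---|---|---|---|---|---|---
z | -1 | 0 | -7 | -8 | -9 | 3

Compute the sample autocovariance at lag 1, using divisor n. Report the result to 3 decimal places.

Mean z̄ = (-1 + 0 − 7 − 8 − 9 + 3)/6 = -3.6667
Σ_{t=1}^{5}(z_t−z̄)(z_{t+1}−z̄) = -0.4444
γ_1 = -0.4444 / 6 = -0.074

-0.074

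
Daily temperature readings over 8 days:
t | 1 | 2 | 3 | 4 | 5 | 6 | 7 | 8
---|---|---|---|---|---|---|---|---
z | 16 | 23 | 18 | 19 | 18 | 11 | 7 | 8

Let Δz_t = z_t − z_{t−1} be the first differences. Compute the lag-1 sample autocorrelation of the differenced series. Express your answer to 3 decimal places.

-0.223

First differences Δz: 7, -5, 1, -1, -7, -4, 1
Mean of differences = -1.1429
Numerator Σ(Δz_t−Δz̄)(Δz_{t+1}−Δz̄) = -29.5918
Denominator Σ(Δz_t−Δz̄)² = 132.8571
r_1(Δz) = -29.5918 / 132.8571 = -0.223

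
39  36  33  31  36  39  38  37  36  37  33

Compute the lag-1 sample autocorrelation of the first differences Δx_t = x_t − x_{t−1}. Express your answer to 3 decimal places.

First differences Δx: -3, -3, -2, 5, 3, -1, -1, -1, 1, -4
Mean of differences = -0.6000
Numerator Σ(Δx_t−Δx̄)(Δx_{t+1}−Δx̄) = 14.2400
Denominator Σ(Δx_t−Δx̄)² = 72.4000
r_1(Δx) = 14.2400 / 72.4000 = 0.197

0.197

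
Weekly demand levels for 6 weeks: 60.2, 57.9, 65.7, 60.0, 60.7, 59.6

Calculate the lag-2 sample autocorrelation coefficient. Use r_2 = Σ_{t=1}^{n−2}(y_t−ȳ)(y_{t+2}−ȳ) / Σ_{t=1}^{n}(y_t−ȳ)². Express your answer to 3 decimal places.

Mean ȳ = (60.2 + 57.9 + 65.7 + 60.0 + 60.7 + 59.6)/6 = 60.6833
Deviations from mean: -0.4833, -2.7833, 5.0167, -0.6833, 0.0167, -1.0833
Σ(y_t−ȳ)(y_{t+2}−ȳ) = (-2.4247) + (1.9019) + (0.0836) + (0.7403) = 0.3011
Denominator Σ(y_t−ȳ)² = 34.7883
r_2 = 0.3011 / 34.7883 = 0.009

0.009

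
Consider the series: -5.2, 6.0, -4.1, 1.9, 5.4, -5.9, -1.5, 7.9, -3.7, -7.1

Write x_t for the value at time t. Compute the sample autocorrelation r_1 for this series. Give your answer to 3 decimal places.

Mean x̄ = (-5.2 + 6.0 − 4.1 + 1.9 + 5.4 − 5.9 − 1.5 + 7.9 − 3.7 − 7.1)/10 = -0.6300
Numerator Σ_{t=1}^{9}(x_t−x̄)(x_{t+1}−x̄) = -87.7669
Denominator Σ(x_t−x̄)² = 272.2210
r_1 = -87.7669 / 272.2210 = -0.322

-0.322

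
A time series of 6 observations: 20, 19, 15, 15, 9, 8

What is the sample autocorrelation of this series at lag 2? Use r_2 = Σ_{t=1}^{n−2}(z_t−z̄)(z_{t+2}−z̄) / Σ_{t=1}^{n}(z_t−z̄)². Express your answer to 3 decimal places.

Mean z̄ = (20 + 19 + 15 + 15 + 9 + 8)/6 = 14.3333
Σ(z_t−z̄)(z_{t+2}−z̄) = (3.7778) + (3.1111) + (-3.5556) + (-4.2222) = -0.8889
Denominator Σ(z_t−z̄)² = 123.3333
r_2 = -0.8889 / 123.3333 = -0.007

-0.007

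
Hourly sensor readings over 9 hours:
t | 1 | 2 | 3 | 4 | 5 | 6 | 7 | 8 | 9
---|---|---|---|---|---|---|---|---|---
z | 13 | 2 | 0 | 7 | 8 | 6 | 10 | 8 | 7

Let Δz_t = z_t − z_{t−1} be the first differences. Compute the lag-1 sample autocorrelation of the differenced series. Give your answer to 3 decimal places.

First differences Δz: -11, -2, 7, 1, -2, 4, -2, -1
Mean of differences = -0.7500
Numerator Σ(Δz_t−Δz̄)(Δz_{t+1}−Δz̄) = 2.9375
Denominator Σ(Δz_t−Δz̄)² = 195.5000
r_1(Δz) = 2.9375 / 195.5000 = 0.015

0.015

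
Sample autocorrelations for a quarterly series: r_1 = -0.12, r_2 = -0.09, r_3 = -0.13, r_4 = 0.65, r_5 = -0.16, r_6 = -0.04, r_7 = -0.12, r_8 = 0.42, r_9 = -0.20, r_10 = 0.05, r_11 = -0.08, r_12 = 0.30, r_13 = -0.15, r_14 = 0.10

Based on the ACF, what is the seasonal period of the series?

The largest autocorrelation is r_4 = 0.65, with weaker echoes at lags 8 (0.42) and 12 (0.30); the remaining lags stay at or below 0.10.
The dominant spike at lag 4 indicates a seasonal period of 4.

4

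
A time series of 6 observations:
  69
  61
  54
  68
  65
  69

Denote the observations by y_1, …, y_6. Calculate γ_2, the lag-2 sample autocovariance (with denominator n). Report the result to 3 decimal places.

Mean ȳ = (69 + 61 + 54 + 68 + 65 + 69)/6 = 64.3333
Deviations: 4.6667, -3.3333, -10.3333, 3.6667, 0.6667, 4.6667
Σ_{t=1}^{4}(y_t−ȳ)(y_{t+2}−ȳ) = -50.2222
γ_2 = -50.2222 / 6 = -8.370

-8.370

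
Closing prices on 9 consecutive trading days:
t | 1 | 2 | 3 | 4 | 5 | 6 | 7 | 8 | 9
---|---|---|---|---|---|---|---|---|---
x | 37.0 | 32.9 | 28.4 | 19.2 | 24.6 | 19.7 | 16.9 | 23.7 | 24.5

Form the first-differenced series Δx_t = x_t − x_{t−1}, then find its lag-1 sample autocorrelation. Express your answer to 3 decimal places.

-0.157

First differences Δx: -4.1, -4.5, -9.2, 5.4, -4.9, -2.8, 6.8, 0.8
Mean of differences = -1.5625
Numerator Σ(Δx_t−Δx̄)(Δx_{t+1}−Δx̄) = -32.9864
Denominator Σ(Δx_t−Δx̄)² = 210.0588
r_1(Δx) = -32.9864 / 210.0588 = -0.157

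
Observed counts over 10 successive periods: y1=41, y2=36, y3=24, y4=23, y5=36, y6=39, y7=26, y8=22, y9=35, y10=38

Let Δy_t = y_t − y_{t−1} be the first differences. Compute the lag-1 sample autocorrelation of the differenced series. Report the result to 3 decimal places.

First differences Δy: -5, -12, -1, 13, 3, -13, -4, 13, 3
Mean of differences = -0.3333
Numerator Σ(Δy_t−Δȳ)(Δy_{t+1}−Δȳ) = 97.5556
Denominator Σ(Δy_t−Δȳ)² = 710.0000
r_1(Δy) = 97.5556 / 710.0000 = 0.137

0.137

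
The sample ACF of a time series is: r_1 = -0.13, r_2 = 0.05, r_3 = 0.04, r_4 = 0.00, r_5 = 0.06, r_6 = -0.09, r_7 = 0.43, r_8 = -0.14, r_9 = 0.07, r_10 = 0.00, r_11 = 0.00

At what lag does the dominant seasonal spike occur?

7

The largest autocorrelation is r_7 = 0.43; the remaining lags stay at or below 0.07.
The dominant spike at lag 7 indicates a seasonal period of 7.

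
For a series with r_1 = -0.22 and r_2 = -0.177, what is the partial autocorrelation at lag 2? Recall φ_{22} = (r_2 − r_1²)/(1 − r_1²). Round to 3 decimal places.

-0.237

φ_{22} = (r_2 − r_1²) / (1 − r_1²)
r_1² = (-0.22)² = 0.0484
Numerator = -0.177 − 0.0484 = -0.2254; denominator = 1 − 0.0484 = 0.9516
φ_{22} = -0.2254 / 0.9516 = -0.237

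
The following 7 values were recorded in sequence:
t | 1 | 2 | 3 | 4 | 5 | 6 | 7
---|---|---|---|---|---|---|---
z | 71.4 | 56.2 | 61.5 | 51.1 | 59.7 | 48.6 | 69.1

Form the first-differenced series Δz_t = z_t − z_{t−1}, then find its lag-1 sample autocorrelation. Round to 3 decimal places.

First differences Δz: -15.2, 5.3, -10.4, 8.6, -11.1, 20.5
Mean of differences = -0.3833
Numerator Σ(Δz_t−Δz̄)(Δz_{t+1}−Δz̄) = -551.1903
Denominator Σ(Δz_t−Δz̄)² = 983.8283
r_1(Δz) = -551.1903 / 983.8283 = -0.560

-0.560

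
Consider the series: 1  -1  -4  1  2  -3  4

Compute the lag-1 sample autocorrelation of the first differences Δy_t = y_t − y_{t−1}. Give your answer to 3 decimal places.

-0.388

First differences Δy: -2, -3, 5, 1, -5, 7
Mean of differences = 0.5000
Numerator Σ(Δy_t−Δȳ)(Δy_{t+1}−Δȳ) = -43.2500
Denominator Σ(Δy_t−Δȳ)² = 111.5000
r_1(Δy) = -43.2500 / 111.5000 = -0.388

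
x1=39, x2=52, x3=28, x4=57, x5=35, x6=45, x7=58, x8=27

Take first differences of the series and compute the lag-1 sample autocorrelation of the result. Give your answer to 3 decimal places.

-0.650

First differences Δx: 13, -24, 29, -22, 10, 13, -31
Mean of differences = -1.7143
Numerator Σ(Δx_t−Δx̄)(Δx_{t+1}−Δx̄) = -2131.6531
Denominator Σ(Δx_t−Δx̄)² = 3279.4286
r_1(Δx) = -2131.6531 / 3279.4286 = -0.650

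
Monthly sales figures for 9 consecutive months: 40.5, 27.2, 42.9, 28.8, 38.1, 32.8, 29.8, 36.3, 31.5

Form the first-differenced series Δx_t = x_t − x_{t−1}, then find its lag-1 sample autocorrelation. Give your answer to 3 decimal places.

-0.795

First differences Δx: -13.3, 15.7, -14.1, 9.3, -5.3, -3.0, 6.5, -4.8
Mean of differences = -1.1250
Numerator Σ(Δx_t−Δx̄)(Δx_{t+1}−Δx̄) = -636.4281
Denominator Σ(Δx_t−Δx̄)² = 800.9350
r_1(Δx) = -636.4281 / 800.9350 = -0.795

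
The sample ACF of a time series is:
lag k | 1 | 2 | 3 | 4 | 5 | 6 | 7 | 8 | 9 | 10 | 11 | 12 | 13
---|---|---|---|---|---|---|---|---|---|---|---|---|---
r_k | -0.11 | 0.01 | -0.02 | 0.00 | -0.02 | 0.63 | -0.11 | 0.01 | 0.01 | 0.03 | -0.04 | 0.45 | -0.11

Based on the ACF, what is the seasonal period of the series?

The largest autocorrelation is r_6 = 0.63, with a weaker echo at lag 12 (0.45); the remaining lags stay at or below 0.03.
The dominant spike at lag 6 indicates a seasonal period of 6.

6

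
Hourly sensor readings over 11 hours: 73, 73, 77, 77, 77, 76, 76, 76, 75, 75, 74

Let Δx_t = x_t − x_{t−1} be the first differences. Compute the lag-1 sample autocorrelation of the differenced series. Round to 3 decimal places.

First differences Δx: 0, 4, 0, 0, -1, 0, 0, -1, 0, -1
Mean of differences = 0.1000
Numerator Σ(Δx_t−Δx̄)(Δx_{t+1}−Δx̄) = -0.2100
Denominator Σ(Δx_t−Δx̄)² = 18.9000
r_1(Δx) = -0.2100 / 18.9000 = -0.011

-0.011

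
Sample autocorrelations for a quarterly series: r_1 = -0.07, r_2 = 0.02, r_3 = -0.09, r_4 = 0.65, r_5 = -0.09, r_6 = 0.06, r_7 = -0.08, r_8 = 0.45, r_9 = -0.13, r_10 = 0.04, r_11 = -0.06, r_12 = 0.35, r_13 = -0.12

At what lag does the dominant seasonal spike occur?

The largest autocorrelation is r_4 = 0.65, with weaker echoes at lags 8 (0.45) and 12 (0.35); the remaining lags stay at or below 0.06.
The dominant spike at lag 4 indicates a seasonal period of 4.

4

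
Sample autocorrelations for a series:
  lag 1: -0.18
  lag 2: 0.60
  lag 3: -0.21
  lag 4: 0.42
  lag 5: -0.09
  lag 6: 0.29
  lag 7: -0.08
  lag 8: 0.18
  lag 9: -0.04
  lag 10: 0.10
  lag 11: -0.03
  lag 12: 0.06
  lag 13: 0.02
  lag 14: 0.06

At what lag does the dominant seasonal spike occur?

2

The largest autocorrelation is r_2 = 0.60, with weaker echoes at lags 4 (0.42), 6 (0.29) and 8 (0.18); the remaining lags stay at or below 0.10.
The dominant spike at lag 2 indicates a seasonal period of 2.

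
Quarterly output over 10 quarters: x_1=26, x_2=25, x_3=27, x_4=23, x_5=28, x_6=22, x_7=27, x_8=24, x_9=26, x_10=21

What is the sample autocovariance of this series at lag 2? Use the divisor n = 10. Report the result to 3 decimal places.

2.908

Mean x̄ = (26 + 25 + 27 + 23 + 28 + 22 + 27 + 24 + 26 + 21)/10 = 24.9000
Σ_{t=1}^{8}(x_t−x̄)(x_{t+2}−x̄) = 29.0800
γ_2 = 29.0800 / 10 = 2.908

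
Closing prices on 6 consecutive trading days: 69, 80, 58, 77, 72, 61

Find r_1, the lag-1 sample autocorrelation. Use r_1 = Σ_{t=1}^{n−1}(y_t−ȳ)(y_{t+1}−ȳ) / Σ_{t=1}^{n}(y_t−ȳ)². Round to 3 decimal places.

-0.569

Mean ȳ = (69 + 80 + 58 + 77 + 72 + 61)/6 = 69.5000
Deviations from mean: -0.5000, 10.5000, -11.5000, 7.5000, 2.5000, -8.5000
Σ(y_t−ȳ)(y_{t+1}−ȳ) = (-5.2500) + (-120.7500) + (-86.2500) + (18.7500) + (-21.2500) = -214.7500
Denominator Σ(y_t−ȳ)² = 377.5000
r_1 = -214.7500 / 377.5000 = -0.569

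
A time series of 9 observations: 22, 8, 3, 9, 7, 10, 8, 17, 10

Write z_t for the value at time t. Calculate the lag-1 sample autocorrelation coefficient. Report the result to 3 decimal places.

-0.041

Mean z̄ = (22 + 8 + 3 + 9 + 7 + 10 + 8 + 17 + 10)/9 = 10.4444
Numerator Σ_{t=1}^{8}(z_t−z̄)(z_{t+1}−z̄) = -10.6420
Denominator Σ(z_t−z̄)² = 258.2222
r_1 = -10.6420 / 258.2222 = -0.041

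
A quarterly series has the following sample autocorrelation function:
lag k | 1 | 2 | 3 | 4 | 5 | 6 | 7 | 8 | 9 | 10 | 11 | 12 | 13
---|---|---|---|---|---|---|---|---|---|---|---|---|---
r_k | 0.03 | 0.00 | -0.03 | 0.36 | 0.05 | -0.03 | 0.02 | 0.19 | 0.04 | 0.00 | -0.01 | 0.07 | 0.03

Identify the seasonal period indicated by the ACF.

4

The largest autocorrelation is r_4 = 0.36, with a weaker echo at lag 8 (0.19); the remaining lags stay at or below 0.07.
The dominant spike at lag 4 indicates a seasonal period of 4.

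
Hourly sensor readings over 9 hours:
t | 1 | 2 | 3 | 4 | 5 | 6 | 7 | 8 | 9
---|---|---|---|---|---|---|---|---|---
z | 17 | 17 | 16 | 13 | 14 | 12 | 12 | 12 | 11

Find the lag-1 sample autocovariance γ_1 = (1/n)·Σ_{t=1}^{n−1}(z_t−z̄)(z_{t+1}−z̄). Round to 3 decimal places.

2.945

Mean z̄ = (17 + 17 + 16 + 13 + 14 + 12 + 12 + 12 + 11)/9 = 13.7778
Σ_{t=1}^{8}(z_t−z̄)(z_{t+1}−z̄) = 26.5062
γ_1 = 26.5062 / 9 = 2.945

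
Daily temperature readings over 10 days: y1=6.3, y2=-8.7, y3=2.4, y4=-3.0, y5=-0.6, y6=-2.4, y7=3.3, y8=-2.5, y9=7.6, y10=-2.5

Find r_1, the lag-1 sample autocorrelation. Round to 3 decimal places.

-0.616

Mean ȳ = (6.3 − 8.7 + 2.4 − 3.0 − 0.6 − 2.4 + 3.3 − 2.5 + 7.6 − 2.5)/10 = -0.0100
Numerator Σ_{t=1}^{9}(y_t−ȳ)(y_{t+1}−ȳ) = -133.8591
Denominator Σ(y_t−ȳ)² = 217.4090
r_1 = -133.8591 / 217.4090 = -0.616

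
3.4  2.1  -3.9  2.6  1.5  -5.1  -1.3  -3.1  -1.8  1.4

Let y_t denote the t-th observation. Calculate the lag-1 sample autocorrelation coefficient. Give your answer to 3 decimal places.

Mean ȳ = (3.4 + 2.1 − 3.9 + 2.6 + 1.5 − 5.1 − 1.3 − 3.1 − 1.8 + 1.4)/10 = -0.4200
Numerator Σ_{t=1}^{9}(y_t−ȳ)(y_{t+1}−ȳ) = -5.1764
Denominator Σ(y_t−ȳ)² = 80.9360
r_1 = -5.1764 / 80.9360 = -0.064

-0.064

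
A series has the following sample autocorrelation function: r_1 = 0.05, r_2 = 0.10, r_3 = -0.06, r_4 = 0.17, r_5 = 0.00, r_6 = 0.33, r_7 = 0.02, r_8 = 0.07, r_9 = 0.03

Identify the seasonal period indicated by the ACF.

6

The largest autocorrelation is r_6 = 0.33; the remaining lags stay at or below 0.17.
The dominant spike at lag 6 indicates a seasonal period of 6.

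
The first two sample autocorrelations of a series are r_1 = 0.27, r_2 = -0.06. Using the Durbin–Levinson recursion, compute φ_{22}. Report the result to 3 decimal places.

φ_{22} = (r_2 − r_1²) / (1 − r_1²)
r_1² = (0.27)² = 0.0729
Numerator = -0.06 − 0.0729 = -0.1329; denominator = 1 − 0.0729 = 0.9271
φ_{22} = -0.1329 / 0.9271 = -0.143

-0.143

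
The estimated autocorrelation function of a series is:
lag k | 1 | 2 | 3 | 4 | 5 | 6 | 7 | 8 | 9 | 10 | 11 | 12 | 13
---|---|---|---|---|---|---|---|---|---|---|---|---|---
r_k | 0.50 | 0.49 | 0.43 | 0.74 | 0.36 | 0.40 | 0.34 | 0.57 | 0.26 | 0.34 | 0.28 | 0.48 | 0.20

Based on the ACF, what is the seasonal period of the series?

The largest autocorrelation is r_4 = 0.74, with a weaker echo at lag 8 (0.57); the remaining lags stay at or below 0.50. The elevated value at lag 1 (0.50), dropping to 0.49 at lag 2, reflects decaying short-term dependence rather than seasonality.
The dominant spike at lag 4 indicates a seasonal period of 4.

4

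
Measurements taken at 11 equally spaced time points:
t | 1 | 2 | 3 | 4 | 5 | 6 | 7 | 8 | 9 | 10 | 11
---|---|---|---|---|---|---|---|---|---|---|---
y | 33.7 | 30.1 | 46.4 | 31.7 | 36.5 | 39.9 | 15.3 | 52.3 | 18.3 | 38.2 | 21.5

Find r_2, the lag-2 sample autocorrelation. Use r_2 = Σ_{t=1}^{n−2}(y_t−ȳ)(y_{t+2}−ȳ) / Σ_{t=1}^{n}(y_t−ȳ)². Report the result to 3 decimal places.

0.497

Mean ȳ = (33.7 + 30.1 + 46.4 + 31.7 + 36.5 + 39.9 + 15.3 + 52.3 + 18.3 + 38.2 + 21.5)/11 = 33.0818
Numerator Σ_{t=1}^{9}(y_t−ȳ)(y_{t+2}−ȳ) = 651.1175
Denominator Σ(y_t−ȳ)² = 1311.0964
r_2 = 651.1175 / 1311.0964 = 0.497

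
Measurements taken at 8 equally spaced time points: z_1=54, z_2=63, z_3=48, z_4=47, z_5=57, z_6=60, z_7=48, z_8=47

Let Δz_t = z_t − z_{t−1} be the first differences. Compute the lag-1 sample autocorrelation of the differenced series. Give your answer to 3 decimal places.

-0.253

First differences Δz: 9, -15, -1, 10, 3, -12, -1
Mean of differences = -1.0000
Numerator Σ(Δz_t−Δz̄)(Δz_{t+1}−Δz̄) = -140.0000
Denominator Σ(Δz_t−Δz̄)² = 554.0000
r_1(Δz) = -140.0000 / 554.0000 = -0.253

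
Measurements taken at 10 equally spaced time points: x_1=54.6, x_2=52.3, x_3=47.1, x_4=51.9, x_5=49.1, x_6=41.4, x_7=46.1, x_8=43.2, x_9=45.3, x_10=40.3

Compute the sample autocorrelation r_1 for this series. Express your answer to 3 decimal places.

Mean x̄ = (54.6 + 52.3 + 47.1 + 51.9 + 49.1 + 41.4 + 46.1 + 43.2 + 45.3 + 40.3)/10 = 47.1300
Numerator Σ_{t=1}^{9}(x_t−x̄)(x_{t+1}−x̄) = 66.0711
Denominator Σ(x_t−x̄)² = 208.5010
r_1 = 66.0711 / 208.5010 = 0.317

0.317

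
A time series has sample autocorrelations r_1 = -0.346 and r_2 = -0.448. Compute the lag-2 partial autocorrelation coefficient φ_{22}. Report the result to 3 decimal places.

-0.645

φ_{22} = (r_2 − r_1²) / (1 − r_1²)
r_1² = (-0.346)² = 0.119716
Numerator = -0.448 − 0.1197 = -0.5677; denominator = 1 − 0.1197 = 0.8803
φ_{22} = -0.5677 / 0.8803 = -0.645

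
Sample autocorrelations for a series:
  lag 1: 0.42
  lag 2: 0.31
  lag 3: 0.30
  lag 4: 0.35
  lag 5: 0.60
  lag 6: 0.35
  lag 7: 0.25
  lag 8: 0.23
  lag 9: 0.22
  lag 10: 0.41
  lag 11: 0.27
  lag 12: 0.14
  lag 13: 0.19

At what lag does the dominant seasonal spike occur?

5

The largest autocorrelation is r_5 = 0.60; the remaining lags stay at or below 0.42. The elevated value at lag 1 (0.42), dropping to 0.31 at lag 2, reflects decaying short-term dependence rather than seasonality.
The dominant spike at lag 5 indicates a seasonal period of 5.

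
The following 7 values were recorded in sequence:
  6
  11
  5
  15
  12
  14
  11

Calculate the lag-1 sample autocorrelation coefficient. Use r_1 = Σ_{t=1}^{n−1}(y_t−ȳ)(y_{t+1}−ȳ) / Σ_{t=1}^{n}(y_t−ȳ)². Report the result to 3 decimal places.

-0.190

Mean ȳ = (6 + 11 + 5 + 15 + 12 + 14 + 11)/7 = 10.5714
Deviations from mean: -4.5714, 0.4286, -5.5714, 4.4286, 1.4286, 3.4286, 0.4286
Σ(y_t−ȳ)(y_{t+1}−ȳ) = (-1.9592) + (-2.3878) + (-24.6735) + (6.3265) + (4.8980) + (1.4694) = -16.3265
Denominator Σ(y_t−ȳ)² = 85.7143
r_1 = -16.3265 / 85.7143 = -0.190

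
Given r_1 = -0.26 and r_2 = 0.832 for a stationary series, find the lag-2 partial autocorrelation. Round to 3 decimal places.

0.820

φ_{22} = (r_2 − r_1²) / (1 − r_1²)
r_1² = (-0.26)² = 0.0676
Numerator = 0.832 − 0.0676 = 0.7644; denominator = 1 − 0.0676 = 0.9324
φ_{22} = 0.7644 / 0.9324 = 0.820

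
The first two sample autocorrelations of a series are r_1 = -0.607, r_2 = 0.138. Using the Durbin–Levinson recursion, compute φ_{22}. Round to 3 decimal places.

-0.365

φ_{22} = (r_2 − r_1²) / (1 − r_1²)
r_1² = (-0.607)² = 0.368449
Numerator = 0.138 − 0.3684 = -0.2304; denominator = 1 − 0.3684 = 0.6316
φ_{22} = -0.2304 / 0.6316 = -0.365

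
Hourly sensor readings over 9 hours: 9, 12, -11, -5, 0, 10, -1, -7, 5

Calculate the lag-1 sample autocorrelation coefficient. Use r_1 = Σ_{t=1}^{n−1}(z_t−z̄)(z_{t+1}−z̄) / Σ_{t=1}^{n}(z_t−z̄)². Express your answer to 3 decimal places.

Mean z̄ = (9 + 12 − 11 − 5 + 0 + 10 − 1 − 7 + 5)/9 = 1.3333
Numerator Σ_{t=1}^{8}(z_t−z̄)(z_{t+1}−z̄) = -6.1111
Denominator Σ(z_t−z̄)² = 530.0000
r_1 = -6.1111 / 530.0000 = -0.012

-0.012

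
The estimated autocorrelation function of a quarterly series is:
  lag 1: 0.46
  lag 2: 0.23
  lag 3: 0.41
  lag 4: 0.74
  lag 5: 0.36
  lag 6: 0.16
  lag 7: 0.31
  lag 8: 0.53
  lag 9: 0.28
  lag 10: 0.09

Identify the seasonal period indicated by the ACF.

4

The largest autocorrelation is r_4 = 0.74, with a weaker echo at lag 8 (0.53); the remaining lags stay at or below 0.46. The elevated value at lag 1 (0.46), dropping to 0.23 at lag 2, reflects decaying short-term dependence rather than seasonality.
The dominant spike at lag 4 indicates a seasonal period of 4.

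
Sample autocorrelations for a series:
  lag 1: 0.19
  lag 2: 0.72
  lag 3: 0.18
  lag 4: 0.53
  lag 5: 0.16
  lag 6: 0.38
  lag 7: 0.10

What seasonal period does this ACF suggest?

The largest autocorrelation is r_2 = 0.72, with weaker echoes at lags 4 (0.53) and 6 (0.38); the remaining lags stay at or below 0.19.
The dominant spike at lag 2 indicates a seasonal period of 2.

2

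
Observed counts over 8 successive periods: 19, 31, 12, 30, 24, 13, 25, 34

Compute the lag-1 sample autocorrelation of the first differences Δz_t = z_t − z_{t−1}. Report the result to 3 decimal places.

-0.532

First differences Δz: 12, -19, 18, -6, -11, 12, 9
Mean of differences = 2.1429
Numerator Σ(Δz_t−Δz̄)(Δz_{t+1}−Δz̄) = -627.7347
Denominator Σ(Δz_t−Δz̄)² = 1178.8571
r_1(Δz) = -627.7347 / 1178.8571 = -0.532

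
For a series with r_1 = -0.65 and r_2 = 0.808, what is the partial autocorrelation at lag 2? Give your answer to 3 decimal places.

φ_{22} = (r_2 − r_1²) / (1 − r_1²)
r_1² = (-0.65)² = 0.4225
Numerator = 0.808 − 0.4225 = 0.3855; denominator = 1 − 0.4225 = 0.5775
φ_{22} = 0.3855 / 0.5775 = 0.668

0.668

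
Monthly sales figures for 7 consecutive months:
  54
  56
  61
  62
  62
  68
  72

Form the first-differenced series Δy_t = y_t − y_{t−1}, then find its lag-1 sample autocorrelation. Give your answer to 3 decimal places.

First differences Δy: 2, 5, 1, 0, 6, 4
Mean of differences = 3.0000
Numerator Σ(Δy_t−Δȳ)(Δy_{t+1}−Δȳ) = -6.0000
Denominator Σ(Δy_t−Δȳ)² = 28.0000
r_1(Δy) = -6.0000 / 28.0000 = -0.214

-0.214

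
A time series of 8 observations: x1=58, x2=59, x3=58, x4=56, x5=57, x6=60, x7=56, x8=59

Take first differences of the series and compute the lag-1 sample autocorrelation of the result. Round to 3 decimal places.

First differences Δx: 1, -1, -2, 1, 3, -4, 3
Mean of differences = 0.1429
Numerator Σ(Δx_t−Δx̄)(Δx_{t+1}−Δx̄) = -21.5918
Denominator Σ(Δx_t−Δx̄)² = 40.8571
r_1(Δx) = -21.5918 / 40.8571 = -0.528

-0.528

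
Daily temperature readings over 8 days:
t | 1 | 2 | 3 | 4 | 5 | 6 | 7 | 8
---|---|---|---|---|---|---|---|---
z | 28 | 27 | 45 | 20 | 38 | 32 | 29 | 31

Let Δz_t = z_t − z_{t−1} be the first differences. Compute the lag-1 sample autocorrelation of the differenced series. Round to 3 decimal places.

First differences Δz: -1, 18, -25, 18, -6, -3, 2
Mean of differences = 0.4286
Numerator Σ(Δz_t−Δz̄)(Δz_{t+1}−Δz̄) = -1015.0408
Denominator Σ(Δz_t−Δz̄)² = 1321.7143
r_1(Δz) = -1015.0408 / 1321.7143 = -0.768

-0.768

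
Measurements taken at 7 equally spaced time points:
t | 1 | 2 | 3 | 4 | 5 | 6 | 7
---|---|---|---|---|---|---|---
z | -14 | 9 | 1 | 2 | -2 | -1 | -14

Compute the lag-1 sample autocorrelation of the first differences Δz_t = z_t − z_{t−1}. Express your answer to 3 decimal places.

-0.273

First differences Δz: 23, -8, 1, -4, 1, -13
Mean of differences = 0.0000
Numerator Σ(Δz_t−Δz̄)(Δz_{t+1}−Δz̄) = -213.0000
Denominator Σ(Δz_t−Δz̄)² = 780.0000
r_1(Δz) = -213.0000 / 780.0000 = -0.273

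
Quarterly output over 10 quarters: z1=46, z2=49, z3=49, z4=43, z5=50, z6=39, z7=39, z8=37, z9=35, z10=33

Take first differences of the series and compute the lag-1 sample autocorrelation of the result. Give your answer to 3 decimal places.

-0.640

First differences Δz: 3, 0, -6, 7, -11, 0, -2, -2, -2
Mean of differences = -1.4444
Numerator Σ(Δz_t−Δz̄)(Δz_{t+1}−Δz̄) = -133.3086
Denominator Σ(Δz_t−Δz̄)² = 208.2222
r_1(Δz) = -133.3086 / 208.2222 = -0.640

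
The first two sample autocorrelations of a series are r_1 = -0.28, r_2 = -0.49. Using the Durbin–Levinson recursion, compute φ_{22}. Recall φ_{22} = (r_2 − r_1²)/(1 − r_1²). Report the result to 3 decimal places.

φ_{22} = (r_2 − r_1²) / (1 − r_1²)
r_1² = (-0.28)² = 0.0784
Numerator = -0.49 − 0.0784 = -0.5684; denominator = 1 − 0.0784 = 0.9216
φ_{22} = -0.5684 / 0.9216 = -0.617

-0.617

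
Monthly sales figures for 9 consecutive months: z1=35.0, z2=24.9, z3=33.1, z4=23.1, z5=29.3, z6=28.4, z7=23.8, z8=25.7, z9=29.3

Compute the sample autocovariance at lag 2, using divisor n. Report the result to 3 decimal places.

4.874

Mean z̄ = (35.0 + 24.9 + 33.1 + 23.1 + 29.3 + 28.4 + 23.8 + 25.7 + 29.3)/9 = 28.0667
Σ_{t=1}^{7}(z_t−z̄)(z_{t+2}−z̄) = 43.8644
γ_2 = 43.8644 / 9 = 4.874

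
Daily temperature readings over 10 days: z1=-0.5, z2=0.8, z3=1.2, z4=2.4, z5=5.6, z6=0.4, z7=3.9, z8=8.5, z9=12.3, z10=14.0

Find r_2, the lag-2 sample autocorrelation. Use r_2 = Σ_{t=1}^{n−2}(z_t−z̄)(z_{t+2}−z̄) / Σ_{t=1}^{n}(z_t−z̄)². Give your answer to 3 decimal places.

0.198

Mean z̄ = (-0.5 + 0.8 + 1.2 + 2.4 + 5.6 + 0.4 + 3.9 + 8.5 + 12.3 + 14.0)/10 = 4.8600
Numerator Σ_{t=1}^{8}(z_t−z̄)(z_{t+2}−z̄) = 47.0508
Denominator Σ(z_t−z̄)² = 238.1640
r_2 = 47.0508 / 238.1640 = 0.198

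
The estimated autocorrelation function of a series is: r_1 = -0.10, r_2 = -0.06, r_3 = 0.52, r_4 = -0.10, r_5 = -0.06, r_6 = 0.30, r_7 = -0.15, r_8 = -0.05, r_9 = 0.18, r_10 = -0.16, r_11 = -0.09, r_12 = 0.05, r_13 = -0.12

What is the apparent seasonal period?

3

The largest autocorrelation is r_3 = 0.52, with weaker echoes at lags 6 (0.30) and 9 (0.18); the remaining lags stay at or below 0.05.
The dominant spike at lag 3 indicates a seasonal period of 3.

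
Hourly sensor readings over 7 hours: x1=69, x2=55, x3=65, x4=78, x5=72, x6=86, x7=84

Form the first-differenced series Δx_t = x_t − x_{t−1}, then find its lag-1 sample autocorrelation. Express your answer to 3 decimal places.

-0.428

First differences Δx: -14, 10, 13, -6, 14, -2
Mean of differences = 2.5000
Numerator Σ(Δx_t−Δx̄)(Δx_{t+1}−Δx̄) = -283.7500
Denominator Σ(Δx_t−Δx̄)² = 663.5000
r_1(Δx) = -283.7500 / 663.5000 = -0.428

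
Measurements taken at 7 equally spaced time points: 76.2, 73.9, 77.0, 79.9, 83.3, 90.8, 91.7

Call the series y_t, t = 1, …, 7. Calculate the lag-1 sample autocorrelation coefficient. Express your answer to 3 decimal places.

Mean ȳ = (76.2 + 73.9 + 77.0 + 79.9 + 83.3 + 90.8 + 91.7)/7 = 81.8286
Deviations from mean: -5.6286, -7.9286, -4.8286, -1.9286, 1.4714, 8.9714, 9.8714
Numerator Σ_{t=1}^{6}(y_t−ȳ)(y_{t+1}−ȳ) = 191.1463
Denominator Σ(y_t−ȳ)² = 301.6743
r_1 = 191.1463 / 301.6743 = 0.634

0.634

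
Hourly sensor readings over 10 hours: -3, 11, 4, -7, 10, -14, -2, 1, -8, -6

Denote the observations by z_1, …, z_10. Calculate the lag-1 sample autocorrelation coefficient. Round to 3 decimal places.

-0.295

Mean z̄ = (-3 + 11 + 4 − 7 + 10 − 14 − 2 + 1 − 8 − 6)/10 = -1.4000
Numerator Σ_{t=1}^{9}(z_t−z̄)(z_{t+1}−z̄) = -169.9600
Denominator Σ(z_t−z̄)² = 576.4000
r_1 = -169.9600 / 576.4000 = -0.295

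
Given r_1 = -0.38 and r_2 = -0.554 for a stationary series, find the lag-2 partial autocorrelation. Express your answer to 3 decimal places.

φ_{22} = (r_2 − r_1²) / (1 − r_1²)
r_1² = (-0.38)² = 0.1444
Numerator = -0.554 − 0.1444 = -0.6984; denominator = 1 − 0.1444 = 0.8556
φ_{22} = -0.6984 / 0.8556 = -0.816

-0.816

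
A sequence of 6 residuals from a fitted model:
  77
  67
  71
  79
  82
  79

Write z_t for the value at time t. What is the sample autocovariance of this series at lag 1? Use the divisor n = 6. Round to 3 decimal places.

Mean z̄ = (77 + 67 + 71 + 79 + 82 + 79)/6 = 75.8333
Deviations: 1.1667, -8.8333, -4.8333, 3.1667, 6.1667, 3.1667
Σ_{t=1}^{5}(z_t−z̄)(z_{t+1}−z̄) = 56.1389
γ_1 = 56.1389 / 6 = 9.356

9.356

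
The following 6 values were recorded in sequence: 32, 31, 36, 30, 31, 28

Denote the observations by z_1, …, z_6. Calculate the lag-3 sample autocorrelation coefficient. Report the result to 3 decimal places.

Mean z̄ = (32 + 31 + 36 + 30 + 31 + 28)/6 = 31.3333
Deviations from mean: 0.6667, -0.3333, 4.6667, -1.3333, -0.3333, -3.3333
Σ(z_t−z̄)(z_{t+3}−z̄) = (-0.8889) + (0.1111) + (-15.5556) = -16.3333
Denominator Σ(z_t−z̄)² = 35.3333
r_3 = -16.3333 / 35.3333 = -0.462

-0.462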